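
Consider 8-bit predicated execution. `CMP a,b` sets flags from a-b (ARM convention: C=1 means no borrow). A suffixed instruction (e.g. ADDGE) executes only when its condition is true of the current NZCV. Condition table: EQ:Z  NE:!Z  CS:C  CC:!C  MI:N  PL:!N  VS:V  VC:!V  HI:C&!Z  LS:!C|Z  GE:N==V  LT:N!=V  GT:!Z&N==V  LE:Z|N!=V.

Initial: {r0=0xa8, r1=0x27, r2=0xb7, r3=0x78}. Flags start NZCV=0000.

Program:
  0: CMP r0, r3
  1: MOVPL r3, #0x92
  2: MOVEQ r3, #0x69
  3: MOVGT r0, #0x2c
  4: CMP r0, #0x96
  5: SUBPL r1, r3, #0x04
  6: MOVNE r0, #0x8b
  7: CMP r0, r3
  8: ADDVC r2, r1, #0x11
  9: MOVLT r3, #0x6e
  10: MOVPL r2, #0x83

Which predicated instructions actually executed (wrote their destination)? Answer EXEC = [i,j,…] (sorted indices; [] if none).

[0] flags=0011 → (cmp)
[1] flags=0011 PL?T → r3=0x92
[2] flags=0011 EQ?F → skip
[3] flags=0011 GT?F → skip
[4] flags=0010 → (cmp)
[5] flags=0010 PL?T → r1=0x8e
[6] flags=0010 NE?T → r0=0x8b
[7] flags=1000 → (cmp)
[8] flags=1000 VC?T → r2=0x9f
[9] flags=1000 LT?T → r3=0x6e
[10] flags=1000 PL?F → skip

EXEC = [1,5,6,8,9]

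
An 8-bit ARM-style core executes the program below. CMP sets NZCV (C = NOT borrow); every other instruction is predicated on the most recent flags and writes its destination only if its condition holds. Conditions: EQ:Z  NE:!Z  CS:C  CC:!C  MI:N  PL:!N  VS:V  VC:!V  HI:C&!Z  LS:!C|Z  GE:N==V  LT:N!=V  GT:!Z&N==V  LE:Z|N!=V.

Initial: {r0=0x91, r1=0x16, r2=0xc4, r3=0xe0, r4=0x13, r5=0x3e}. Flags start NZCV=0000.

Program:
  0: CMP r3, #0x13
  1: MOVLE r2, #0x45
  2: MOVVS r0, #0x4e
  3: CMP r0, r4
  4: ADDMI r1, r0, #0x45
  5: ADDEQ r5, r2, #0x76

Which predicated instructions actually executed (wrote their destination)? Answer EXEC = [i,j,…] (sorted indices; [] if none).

[0] flags=1010 → (cmp)
[1] flags=1010 LE?T → r2=0x45
[2] flags=1010 VS?F → skip
[3] flags=0011 → (cmp)
[4] flags=0011 MI?F → skip
[5] flags=0011 EQ?F → skip

EXEC = [1]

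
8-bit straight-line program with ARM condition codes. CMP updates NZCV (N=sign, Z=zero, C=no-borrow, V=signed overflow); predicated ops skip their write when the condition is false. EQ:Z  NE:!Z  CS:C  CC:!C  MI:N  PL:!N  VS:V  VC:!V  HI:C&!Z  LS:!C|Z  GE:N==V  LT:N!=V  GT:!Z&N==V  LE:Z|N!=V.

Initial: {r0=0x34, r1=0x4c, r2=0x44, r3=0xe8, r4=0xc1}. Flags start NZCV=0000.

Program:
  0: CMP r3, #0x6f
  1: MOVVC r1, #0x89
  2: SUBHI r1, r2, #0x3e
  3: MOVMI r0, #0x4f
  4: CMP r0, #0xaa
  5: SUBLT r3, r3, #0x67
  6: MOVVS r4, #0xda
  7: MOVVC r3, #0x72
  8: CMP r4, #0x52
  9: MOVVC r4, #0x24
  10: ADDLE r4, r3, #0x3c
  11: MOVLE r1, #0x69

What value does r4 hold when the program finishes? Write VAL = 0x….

[0] flags=0011 → (cmp)
[1] flags=0011 VC?F → skip
[2] flags=0011 HI?T → r1=0x06
[3] flags=0011 MI?F → skip
[4] flags=1001 → (cmp)
[5] flags=1001 LT?F → skip
[6] flags=1001 VS?T → r4=0xda
[7] flags=1001 VC?F → skip
[8] flags=1010 → (cmp)
[9] flags=1010 VC?T → r4=0x24
[10] flags=1010 LE?T → r4=0x24
[11] flags=1010 LE?T → r1=0x69

VAL = 0x24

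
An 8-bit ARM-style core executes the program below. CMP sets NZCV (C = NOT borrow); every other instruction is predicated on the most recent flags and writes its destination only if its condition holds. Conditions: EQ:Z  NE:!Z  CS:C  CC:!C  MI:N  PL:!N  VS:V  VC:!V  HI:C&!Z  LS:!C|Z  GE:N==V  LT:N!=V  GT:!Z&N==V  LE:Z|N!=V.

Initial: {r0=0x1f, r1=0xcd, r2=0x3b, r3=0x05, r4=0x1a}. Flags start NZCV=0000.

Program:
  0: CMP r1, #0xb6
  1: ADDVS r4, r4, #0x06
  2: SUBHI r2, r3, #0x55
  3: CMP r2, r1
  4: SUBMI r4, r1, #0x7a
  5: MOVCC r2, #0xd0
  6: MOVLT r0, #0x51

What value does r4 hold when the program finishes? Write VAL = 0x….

VAL = 0x53

[0] flags=0010 → (cmp)
[1] flags=0010 VS?F → skip
[2] flags=0010 HI?T → r2=0xb0
[3] flags=1000 → (cmp)
[4] flags=1000 MI?T → r4=0x53
[5] flags=1000 CC?T → r2=0xd0
[6] flags=1000 LT?T → r0=0x51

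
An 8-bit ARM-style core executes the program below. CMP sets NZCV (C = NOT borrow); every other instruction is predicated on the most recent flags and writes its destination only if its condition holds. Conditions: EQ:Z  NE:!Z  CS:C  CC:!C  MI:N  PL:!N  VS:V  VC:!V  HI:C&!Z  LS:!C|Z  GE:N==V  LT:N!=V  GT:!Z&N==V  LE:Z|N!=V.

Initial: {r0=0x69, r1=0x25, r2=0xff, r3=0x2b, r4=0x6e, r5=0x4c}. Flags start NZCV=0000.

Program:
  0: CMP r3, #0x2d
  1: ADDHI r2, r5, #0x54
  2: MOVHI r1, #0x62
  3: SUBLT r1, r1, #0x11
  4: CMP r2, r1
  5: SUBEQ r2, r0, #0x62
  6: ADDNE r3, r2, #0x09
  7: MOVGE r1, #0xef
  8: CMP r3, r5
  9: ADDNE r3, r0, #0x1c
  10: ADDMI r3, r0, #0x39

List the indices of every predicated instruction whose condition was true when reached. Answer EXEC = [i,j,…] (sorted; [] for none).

0: ✓ CMP  NZCV=1000
1: · ADDHI
2: · MOVHI
3: ✓ SUBLT  r1←0x14
4: ✓ CMP  NZCV=1010
5: · SUBEQ
6: ✓ ADDNE  r3←0x08
7: · MOVGE
8: ✓ CMP  NZCV=1000
9: ✓ ADDNE  r3←0x85
10: ✓ ADDMI  r3←0xa2

EXEC = [3,6,9,10]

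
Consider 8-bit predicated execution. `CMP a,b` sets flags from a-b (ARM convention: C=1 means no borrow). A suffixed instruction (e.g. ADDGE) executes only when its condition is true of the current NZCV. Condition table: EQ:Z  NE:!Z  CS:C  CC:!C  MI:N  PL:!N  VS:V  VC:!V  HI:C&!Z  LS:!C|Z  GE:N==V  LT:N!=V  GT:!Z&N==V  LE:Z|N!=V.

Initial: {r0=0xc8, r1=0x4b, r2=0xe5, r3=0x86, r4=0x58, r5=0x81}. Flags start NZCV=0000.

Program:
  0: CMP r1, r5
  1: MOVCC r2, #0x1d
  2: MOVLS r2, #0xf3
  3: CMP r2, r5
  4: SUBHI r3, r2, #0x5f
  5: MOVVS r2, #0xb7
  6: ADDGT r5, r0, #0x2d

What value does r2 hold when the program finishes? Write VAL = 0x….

VAL = 0xf3

0: ✓ CMP  NZCV=1001
1: ✓ MOVCC  r2←0x1d
2: ✓ MOVLS  r2←0xf3
3: ✓ CMP  NZCV=0010
4: ✓ SUBHI  r3←0x94
5: · MOVVS
6: ✓ ADDGT  r5←0xf5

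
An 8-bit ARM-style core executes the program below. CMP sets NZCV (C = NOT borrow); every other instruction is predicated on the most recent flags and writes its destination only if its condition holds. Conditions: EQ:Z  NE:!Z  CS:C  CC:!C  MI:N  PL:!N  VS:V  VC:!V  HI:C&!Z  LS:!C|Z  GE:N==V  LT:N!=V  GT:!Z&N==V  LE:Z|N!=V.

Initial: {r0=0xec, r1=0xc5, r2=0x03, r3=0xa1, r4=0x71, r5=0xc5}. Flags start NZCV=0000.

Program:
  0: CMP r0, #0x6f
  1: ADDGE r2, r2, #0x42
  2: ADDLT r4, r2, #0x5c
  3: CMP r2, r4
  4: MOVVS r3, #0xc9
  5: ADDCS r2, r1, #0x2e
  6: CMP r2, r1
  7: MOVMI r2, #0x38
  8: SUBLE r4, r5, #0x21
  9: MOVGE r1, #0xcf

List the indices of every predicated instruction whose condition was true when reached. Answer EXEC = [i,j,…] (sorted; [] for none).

EXEC = [2,9]

[0] flags=0011 → (cmp)
[1] flags=0011 GE?F → skip
[2] flags=0011 LT?T → r4=0x5f
[3] flags=1000 → (cmp)
[4] flags=1000 VS?F → skip
[5] flags=1000 CS?F → skip
[6] flags=0000 → (cmp)
[7] flags=0000 MI?F → skip
[8] flags=0000 LE?F → skip
[9] flags=0000 GE?T → r1=0xcf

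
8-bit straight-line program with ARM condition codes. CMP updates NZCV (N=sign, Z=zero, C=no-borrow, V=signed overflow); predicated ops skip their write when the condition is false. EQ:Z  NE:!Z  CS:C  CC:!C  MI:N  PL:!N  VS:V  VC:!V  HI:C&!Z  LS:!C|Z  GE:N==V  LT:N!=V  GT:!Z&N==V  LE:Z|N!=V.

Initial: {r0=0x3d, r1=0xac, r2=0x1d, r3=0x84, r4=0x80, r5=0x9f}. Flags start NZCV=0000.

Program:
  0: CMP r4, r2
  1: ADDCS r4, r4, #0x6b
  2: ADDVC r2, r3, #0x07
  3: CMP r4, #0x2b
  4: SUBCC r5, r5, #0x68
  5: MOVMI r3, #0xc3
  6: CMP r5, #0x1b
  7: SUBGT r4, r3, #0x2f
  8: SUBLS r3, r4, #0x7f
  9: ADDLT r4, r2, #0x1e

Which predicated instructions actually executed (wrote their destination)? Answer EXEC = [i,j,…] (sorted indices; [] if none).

[0] flags=0011 → (cmp)
[1] flags=0011 CS?T → r4=0xeb
[2] flags=0011 VC?F → skip
[3] flags=1010 → (cmp)
[4] flags=1010 CC?F → skip
[5] flags=1010 MI?T → r3=0xc3
[6] flags=1010 → (cmp)
[7] flags=1010 GT?F → skip
[8] flags=1010 LS?F → skip
[9] flags=1010 LT?T → r4=0x3b

EXEC = [1,5,9]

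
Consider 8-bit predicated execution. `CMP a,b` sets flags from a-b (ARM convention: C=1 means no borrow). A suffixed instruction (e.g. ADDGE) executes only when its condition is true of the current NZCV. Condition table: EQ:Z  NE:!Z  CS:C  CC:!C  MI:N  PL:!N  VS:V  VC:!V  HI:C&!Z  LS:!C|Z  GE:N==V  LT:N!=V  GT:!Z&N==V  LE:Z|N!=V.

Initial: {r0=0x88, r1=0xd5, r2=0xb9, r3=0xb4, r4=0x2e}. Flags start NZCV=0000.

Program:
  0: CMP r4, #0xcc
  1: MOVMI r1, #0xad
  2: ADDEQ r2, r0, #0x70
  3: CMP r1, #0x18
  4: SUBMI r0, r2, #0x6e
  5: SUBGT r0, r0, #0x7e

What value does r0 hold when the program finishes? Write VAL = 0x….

VAL = 0x4b

[0] flags=0000 → (cmp)
[1] flags=0000 MI?F → skip
[2] flags=0000 EQ?F → skip
[3] flags=1010 → (cmp)
[4] flags=1010 MI?T → r0=0x4b
[5] flags=1010 GT?F → skip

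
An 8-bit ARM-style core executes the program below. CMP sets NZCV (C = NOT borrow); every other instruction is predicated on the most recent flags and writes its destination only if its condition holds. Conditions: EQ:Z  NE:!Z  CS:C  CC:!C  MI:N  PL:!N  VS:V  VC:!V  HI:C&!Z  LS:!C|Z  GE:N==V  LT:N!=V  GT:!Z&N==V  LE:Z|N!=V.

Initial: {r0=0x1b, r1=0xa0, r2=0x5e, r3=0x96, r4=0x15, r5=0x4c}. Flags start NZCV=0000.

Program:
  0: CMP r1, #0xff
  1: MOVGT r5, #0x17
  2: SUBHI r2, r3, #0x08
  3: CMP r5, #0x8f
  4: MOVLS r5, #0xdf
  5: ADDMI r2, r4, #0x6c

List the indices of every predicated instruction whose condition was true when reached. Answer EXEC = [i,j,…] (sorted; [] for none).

EXEC = [4,5]

0: ✓ CMP  NZCV=1000
1: · MOVGT
2: · SUBHI
3: ✓ CMP  NZCV=1001
4: ✓ MOVLS  r5←0xdf
5: ✓ ADDMI  r2←0x81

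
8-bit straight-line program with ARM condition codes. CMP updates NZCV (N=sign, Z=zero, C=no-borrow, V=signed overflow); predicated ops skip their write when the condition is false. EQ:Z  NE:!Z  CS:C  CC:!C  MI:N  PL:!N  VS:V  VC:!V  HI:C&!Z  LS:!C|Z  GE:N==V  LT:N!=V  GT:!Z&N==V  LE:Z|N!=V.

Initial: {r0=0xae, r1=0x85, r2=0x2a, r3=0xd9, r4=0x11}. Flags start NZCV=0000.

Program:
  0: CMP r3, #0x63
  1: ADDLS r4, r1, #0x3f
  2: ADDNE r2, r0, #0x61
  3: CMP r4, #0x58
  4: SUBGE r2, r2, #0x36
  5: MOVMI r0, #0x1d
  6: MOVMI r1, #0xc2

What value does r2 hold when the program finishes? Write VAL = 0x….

0: ✓ CMP  NZCV=0011
1: · ADDLS
2: ✓ ADDNE  r2←0x0f
3: ✓ CMP  NZCV=1000
4: · SUBGE
5: ✓ MOVMI  r0←0x1d
6: ✓ MOVMI  r1←0xc2

VAL = 0x0f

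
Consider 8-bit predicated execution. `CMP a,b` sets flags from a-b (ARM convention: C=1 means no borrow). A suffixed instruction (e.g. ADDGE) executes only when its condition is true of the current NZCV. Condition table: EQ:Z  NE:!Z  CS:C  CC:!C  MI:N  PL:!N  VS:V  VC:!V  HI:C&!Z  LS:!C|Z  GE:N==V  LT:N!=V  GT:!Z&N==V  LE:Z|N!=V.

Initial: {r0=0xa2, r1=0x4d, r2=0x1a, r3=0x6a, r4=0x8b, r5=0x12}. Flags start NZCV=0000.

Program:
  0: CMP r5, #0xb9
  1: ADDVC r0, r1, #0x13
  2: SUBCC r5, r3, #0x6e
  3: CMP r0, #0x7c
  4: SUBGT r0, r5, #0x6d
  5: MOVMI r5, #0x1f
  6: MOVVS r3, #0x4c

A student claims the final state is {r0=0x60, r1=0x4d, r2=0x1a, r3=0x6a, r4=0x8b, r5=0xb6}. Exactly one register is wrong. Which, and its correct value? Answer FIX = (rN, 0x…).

FIX = (r5, 0x1f)

[0] flags=0000 → (cmp)
[1] flags=0000 VC?T → r0=0x60
[2] flags=0000 CC?T → r5=0xfc
[3] flags=1000 → (cmp)
[4] flags=1000 GT?F → skip
[5] flags=1000 MI?T → r5=0x1f
[6] flags=1000 VS?F → skip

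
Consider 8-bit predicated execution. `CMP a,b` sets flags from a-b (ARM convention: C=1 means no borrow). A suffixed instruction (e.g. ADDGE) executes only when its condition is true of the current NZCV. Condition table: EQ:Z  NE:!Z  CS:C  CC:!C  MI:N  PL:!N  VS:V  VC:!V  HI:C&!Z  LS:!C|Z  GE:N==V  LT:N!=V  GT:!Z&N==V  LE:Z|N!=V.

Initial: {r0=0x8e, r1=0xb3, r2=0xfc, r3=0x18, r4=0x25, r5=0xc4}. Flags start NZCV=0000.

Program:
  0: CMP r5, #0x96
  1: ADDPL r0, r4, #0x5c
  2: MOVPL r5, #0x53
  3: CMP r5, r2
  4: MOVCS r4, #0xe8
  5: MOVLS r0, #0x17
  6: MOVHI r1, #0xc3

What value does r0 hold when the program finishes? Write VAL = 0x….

VAL = 0x17

0: ✓ CMP  NZCV=0010
1: ✓ ADDPL  r0←0x81
2: ✓ MOVPL  r5←0x53
3: ✓ CMP  NZCV=0000
4: · MOVCS
5: ✓ MOVLS  r0←0x17
6: · MOVHI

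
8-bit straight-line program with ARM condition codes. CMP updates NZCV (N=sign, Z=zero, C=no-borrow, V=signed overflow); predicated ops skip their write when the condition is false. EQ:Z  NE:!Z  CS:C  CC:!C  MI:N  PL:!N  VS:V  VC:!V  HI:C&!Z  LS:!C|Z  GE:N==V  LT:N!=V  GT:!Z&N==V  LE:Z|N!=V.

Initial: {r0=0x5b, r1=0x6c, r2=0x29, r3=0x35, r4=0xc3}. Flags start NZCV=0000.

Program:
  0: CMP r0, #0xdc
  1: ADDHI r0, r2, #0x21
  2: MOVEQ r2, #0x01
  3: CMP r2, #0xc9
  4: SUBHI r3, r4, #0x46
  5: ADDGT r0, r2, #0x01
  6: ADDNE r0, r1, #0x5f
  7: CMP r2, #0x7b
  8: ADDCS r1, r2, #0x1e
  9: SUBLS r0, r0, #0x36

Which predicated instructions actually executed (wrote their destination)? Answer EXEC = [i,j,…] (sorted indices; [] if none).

EXEC = [5,6,9]

[0] flags=0000 → (cmp)
[1] flags=0000 HI?F → skip
[2] flags=0000 EQ?F → skip
[3] flags=0000 → (cmp)
[4] flags=0000 HI?F → skip
[5] flags=0000 GT?T → r0=0x2a
[6] flags=0000 NE?T → r0=0xcb
[7] flags=1000 → (cmp)
[8] flags=1000 CS?F → skip
[9] flags=1000 LS?T → r0=0x95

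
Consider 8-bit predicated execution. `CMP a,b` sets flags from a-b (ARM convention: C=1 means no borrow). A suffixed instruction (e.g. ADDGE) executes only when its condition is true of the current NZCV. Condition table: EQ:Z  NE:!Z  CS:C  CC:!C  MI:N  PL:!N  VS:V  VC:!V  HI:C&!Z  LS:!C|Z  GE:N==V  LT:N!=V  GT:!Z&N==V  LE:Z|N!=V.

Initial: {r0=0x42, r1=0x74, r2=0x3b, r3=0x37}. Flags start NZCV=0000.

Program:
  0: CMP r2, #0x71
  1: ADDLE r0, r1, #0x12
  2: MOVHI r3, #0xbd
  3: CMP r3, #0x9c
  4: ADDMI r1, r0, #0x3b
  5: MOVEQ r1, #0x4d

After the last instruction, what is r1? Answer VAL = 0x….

VAL = 0xc1

[0] flags=1000 → (cmp)
[1] flags=1000 LE?T → r0=0x86
[2] flags=1000 HI?F → skip
[3] flags=1001 → (cmp)
[4] flags=1001 MI?T → r1=0xc1
[5] flags=1001 EQ?F → skip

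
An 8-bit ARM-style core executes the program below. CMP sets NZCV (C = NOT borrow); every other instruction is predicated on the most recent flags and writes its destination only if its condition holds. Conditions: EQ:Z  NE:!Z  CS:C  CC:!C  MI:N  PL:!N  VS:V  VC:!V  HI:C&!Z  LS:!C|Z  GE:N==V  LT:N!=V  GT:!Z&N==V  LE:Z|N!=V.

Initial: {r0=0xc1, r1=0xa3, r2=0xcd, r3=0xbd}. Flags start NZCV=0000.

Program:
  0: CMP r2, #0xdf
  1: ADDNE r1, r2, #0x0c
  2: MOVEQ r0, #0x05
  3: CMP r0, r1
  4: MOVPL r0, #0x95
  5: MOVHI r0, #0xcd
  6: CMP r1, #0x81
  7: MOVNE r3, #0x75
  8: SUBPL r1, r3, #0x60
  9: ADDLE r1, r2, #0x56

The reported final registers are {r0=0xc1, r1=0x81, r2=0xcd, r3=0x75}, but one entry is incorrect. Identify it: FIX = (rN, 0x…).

[0] flags=1000 → (cmp)
[1] flags=1000 NE?T → r1=0xd9
[2] flags=1000 EQ?F → skip
[3] flags=1000 → (cmp)
[4] flags=1000 PL?F → skip
[5] flags=1000 HI?F → skip
[6] flags=0010 → (cmp)
[7] flags=0010 NE?T → r3=0x75
[8] flags=0010 PL?T → r1=0x15
[9] flags=0010 LE?F → skip

FIX = (r1, 0x15)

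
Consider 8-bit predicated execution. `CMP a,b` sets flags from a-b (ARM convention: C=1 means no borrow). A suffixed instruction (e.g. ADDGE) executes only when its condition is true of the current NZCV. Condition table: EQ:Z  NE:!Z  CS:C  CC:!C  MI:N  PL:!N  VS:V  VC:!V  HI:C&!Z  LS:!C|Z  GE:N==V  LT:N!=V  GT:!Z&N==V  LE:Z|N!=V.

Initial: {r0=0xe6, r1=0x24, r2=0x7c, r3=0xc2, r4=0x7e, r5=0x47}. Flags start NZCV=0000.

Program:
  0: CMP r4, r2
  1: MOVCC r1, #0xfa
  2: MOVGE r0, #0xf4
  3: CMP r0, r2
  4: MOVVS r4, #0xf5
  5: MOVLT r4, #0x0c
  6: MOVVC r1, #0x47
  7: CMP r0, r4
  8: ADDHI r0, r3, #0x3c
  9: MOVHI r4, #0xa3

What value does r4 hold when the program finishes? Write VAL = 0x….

0: ✓ CMP  NZCV=0010
1: · MOVCC
2: ✓ MOVGE  r0←0xf4
3: ✓ CMP  NZCV=0011
4: ✓ MOVVS  r4←0xf5
5: ✓ MOVLT  r4←0x0c
6: · MOVVC
7: ✓ CMP  NZCV=1010
8: ✓ ADDHI  r0←0xfe
9: ✓ MOVHI  r4←0xa3

VAL = 0xa3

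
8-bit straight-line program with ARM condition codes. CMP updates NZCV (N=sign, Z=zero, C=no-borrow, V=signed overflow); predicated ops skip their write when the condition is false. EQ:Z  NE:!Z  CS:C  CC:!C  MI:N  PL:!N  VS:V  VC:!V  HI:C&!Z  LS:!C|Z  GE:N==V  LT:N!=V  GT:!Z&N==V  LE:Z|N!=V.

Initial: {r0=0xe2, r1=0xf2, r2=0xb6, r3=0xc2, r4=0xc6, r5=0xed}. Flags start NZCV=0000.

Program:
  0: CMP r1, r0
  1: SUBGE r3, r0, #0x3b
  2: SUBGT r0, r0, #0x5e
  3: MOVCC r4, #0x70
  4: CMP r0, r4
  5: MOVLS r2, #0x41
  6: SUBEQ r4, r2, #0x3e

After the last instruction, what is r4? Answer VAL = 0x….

0: ✓ CMP  NZCV=0010
1: ✓ SUBGE  r3←0xa7
2: ✓ SUBGT  r0←0x84
3: · MOVCC
4: ✓ CMP  NZCV=1000
5: ✓ MOVLS  r2←0x41
6: · SUBEQ

VAL = 0xc6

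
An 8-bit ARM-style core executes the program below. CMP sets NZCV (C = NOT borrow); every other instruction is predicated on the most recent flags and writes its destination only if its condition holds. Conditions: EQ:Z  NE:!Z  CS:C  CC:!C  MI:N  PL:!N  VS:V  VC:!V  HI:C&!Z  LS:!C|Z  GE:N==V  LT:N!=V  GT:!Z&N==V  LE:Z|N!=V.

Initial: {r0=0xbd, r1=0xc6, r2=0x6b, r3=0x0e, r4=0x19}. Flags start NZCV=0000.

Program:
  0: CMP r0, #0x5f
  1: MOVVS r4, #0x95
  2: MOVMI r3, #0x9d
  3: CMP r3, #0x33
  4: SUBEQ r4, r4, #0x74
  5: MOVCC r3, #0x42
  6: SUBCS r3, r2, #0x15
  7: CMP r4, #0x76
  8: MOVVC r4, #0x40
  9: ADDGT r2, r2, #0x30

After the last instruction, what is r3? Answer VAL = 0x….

VAL = 0x42

[0] flags=0011 → (cmp)
[1] flags=0011 VS?T → r4=0x95
[2] flags=0011 MI?F → skip
[3] flags=1000 → (cmp)
[4] flags=1000 EQ?F → skip
[5] flags=1000 CC?T → r3=0x42
[6] flags=1000 CS?F → skip
[7] flags=0011 → (cmp)
[8] flags=0011 VC?F → skip
[9] flags=0011 GT?F → skip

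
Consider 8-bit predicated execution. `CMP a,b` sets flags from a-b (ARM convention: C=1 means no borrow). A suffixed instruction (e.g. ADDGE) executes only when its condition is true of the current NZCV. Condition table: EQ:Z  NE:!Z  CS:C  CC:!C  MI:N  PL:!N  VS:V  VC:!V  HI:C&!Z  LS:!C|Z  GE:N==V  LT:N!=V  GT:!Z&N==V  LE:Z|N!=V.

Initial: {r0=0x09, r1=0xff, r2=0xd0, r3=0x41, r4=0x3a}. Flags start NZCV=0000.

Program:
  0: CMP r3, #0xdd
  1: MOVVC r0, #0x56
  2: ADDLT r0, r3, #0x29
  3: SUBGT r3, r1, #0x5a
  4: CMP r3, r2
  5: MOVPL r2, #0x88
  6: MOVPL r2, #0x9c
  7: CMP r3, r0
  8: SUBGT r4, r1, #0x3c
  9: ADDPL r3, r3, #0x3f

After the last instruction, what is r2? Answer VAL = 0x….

VAL = 0xd0

[0] flags=0000 → (cmp)
[1] flags=0000 VC?T → r0=0x56
[2] flags=0000 LT?F → skip
[3] flags=0000 GT?T → r3=0xa5
[4] flags=1000 → (cmp)
[5] flags=1000 PL?F → skip
[6] flags=1000 PL?F → skip
[7] flags=0011 → (cmp)
[8] flags=0011 GT?F → skip
[9] flags=0011 PL?T → r3=0xe4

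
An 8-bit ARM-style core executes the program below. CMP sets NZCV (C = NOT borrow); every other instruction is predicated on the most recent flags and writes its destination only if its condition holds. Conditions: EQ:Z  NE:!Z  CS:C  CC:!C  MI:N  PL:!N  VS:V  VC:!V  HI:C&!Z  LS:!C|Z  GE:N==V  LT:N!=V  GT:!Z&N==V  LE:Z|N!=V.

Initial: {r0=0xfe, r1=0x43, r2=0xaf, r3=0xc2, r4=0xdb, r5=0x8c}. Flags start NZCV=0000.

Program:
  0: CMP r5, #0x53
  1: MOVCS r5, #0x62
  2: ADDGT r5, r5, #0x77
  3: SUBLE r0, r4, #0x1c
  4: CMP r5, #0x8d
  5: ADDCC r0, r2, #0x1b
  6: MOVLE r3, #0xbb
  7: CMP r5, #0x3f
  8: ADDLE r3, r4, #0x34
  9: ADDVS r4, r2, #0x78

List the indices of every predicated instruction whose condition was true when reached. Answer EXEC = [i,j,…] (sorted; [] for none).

[0] flags=0011 → (cmp)
[1] flags=0011 CS?T → r5=0x62
[2] flags=0011 GT?F → skip
[3] flags=0011 LE?T → r0=0xbf
[4] flags=1001 → (cmp)
[5] flags=1001 CC?T → r0=0xca
[6] flags=1001 LE?F → skip
[7] flags=0010 → (cmp)
[8] flags=0010 LE?F → skip
[9] flags=0010 VS?F → skip

EXEC = [1,3,5]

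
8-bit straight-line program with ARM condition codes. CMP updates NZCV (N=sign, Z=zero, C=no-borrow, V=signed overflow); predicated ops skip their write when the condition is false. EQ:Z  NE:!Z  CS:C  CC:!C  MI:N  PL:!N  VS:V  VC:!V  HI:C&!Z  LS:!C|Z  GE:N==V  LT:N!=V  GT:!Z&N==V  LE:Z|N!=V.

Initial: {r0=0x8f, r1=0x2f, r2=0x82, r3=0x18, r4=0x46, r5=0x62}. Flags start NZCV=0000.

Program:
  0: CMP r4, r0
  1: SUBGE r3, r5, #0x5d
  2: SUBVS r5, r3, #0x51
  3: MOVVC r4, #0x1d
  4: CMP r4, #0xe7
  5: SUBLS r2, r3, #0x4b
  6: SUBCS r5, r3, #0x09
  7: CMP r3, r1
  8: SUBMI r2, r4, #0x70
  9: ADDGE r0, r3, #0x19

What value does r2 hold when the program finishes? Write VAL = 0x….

VAL = 0xd6

[0] flags=1001 → (cmp)
[1] flags=1001 GE?T → r3=0x05
[2] flags=1001 VS?T → r5=0xb4
[3] flags=1001 VC?F → skip
[4] flags=0000 → (cmp)
[5] flags=0000 LS?T → r2=0xba
[6] flags=0000 CS?F → skip
[7] flags=1000 → (cmp)
[8] flags=1000 MI?T → r2=0xd6
[9] flags=1000 GE?F → skip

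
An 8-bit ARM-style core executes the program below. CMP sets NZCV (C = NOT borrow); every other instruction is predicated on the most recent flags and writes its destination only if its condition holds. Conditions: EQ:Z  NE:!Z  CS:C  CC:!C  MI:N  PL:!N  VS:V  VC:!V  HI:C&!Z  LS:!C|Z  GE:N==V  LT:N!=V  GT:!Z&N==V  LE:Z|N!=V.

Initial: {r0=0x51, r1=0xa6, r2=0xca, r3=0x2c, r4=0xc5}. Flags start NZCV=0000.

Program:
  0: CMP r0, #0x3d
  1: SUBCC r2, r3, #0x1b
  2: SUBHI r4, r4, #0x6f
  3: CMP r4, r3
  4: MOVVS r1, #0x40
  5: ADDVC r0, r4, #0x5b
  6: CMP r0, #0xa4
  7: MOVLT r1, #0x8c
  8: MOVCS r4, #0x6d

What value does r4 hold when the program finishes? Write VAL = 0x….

VAL = 0x6d

[0] flags=0010 → (cmp)
[1] flags=0010 CC?F → skip
[2] flags=0010 HI?T → r4=0x56
[3] flags=0010 → (cmp)
[4] flags=0010 VS?F → skip
[5] flags=0010 VC?T → r0=0xb1
[6] flags=0010 → (cmp)
[7] flags=0010 LT?F → skip
[8] flags=0010 CS?T → r4=0x6d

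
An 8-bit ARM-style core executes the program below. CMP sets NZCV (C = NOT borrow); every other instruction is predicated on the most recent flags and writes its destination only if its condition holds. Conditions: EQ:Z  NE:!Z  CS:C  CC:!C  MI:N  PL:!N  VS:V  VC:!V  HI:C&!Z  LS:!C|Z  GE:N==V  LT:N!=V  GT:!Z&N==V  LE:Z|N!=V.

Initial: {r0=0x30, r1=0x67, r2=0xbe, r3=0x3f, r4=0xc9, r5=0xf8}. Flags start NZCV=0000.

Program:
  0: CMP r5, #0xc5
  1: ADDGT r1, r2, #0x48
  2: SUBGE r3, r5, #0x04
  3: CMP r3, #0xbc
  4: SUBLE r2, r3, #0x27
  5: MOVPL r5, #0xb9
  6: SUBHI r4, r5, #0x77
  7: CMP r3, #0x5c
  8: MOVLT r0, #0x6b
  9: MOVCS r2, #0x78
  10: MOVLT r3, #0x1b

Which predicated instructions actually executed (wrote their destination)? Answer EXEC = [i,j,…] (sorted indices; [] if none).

[0] flags=0010 → (cmp)
[1] flags=0010 GT?T → r1=0x06
[2] flags=0010 GE?T → r3=0xf4
[3] flags=0010 → (cmp)
[4] flags=0010 LE?F → skip
[5] flags=0010 PL?T → r5=0xb9
[6] flags=0010 HI?T → r4=0x42
[7] flags=1010 → (cmp)
[8] flags=1010 LT?T → r0=0x6b
[9] flags=1010 CS?T → r2=0x78
[10] flags=1010 LT?T → r3=0x1b

EXEC = [1,2,5,6,8,9,10]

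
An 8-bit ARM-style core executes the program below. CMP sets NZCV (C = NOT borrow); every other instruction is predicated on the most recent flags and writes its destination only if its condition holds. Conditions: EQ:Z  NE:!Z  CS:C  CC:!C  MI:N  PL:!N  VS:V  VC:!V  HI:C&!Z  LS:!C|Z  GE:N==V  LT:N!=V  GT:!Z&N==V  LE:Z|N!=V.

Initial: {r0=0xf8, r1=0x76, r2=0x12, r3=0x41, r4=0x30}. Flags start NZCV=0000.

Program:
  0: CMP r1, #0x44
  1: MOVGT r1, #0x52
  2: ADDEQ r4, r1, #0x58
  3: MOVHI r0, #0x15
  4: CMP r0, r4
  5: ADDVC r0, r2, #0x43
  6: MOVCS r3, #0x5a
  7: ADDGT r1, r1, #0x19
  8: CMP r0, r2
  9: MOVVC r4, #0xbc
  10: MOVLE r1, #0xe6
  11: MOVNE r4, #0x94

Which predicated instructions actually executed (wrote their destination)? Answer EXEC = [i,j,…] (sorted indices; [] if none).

EXEC = [1,3,5,9,11]

0: ✓ CMP  NZCV=0010
1: ✓ MOVGT  r1←0x52
2: · ADDEQ
3: ✓ MOVHI  r0←0x15
4: ✓ CMP  NZCV=1000
5: ✓ ADDVC  r0←0x55
6: · MOVCS
7: · ADDGT
8: ✓ CMP  NZCV=0010
9: ✓ MOVVC  r4←0xbc
10: · MOVLE
11: ✓ MOVNE  r4←0x94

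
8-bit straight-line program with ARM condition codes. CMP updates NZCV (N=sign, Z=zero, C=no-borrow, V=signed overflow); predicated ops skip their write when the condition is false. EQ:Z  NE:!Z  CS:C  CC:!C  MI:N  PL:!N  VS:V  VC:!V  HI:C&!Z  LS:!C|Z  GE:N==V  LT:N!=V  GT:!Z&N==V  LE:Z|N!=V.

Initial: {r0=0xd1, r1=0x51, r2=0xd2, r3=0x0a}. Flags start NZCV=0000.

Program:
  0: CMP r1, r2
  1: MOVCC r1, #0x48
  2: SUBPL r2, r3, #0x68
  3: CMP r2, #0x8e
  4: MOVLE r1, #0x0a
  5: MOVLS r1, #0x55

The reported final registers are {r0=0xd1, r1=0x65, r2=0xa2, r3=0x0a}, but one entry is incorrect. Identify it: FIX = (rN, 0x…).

FIX = (r1, 0x48)

[0] flags=0000 → (cmp)
[1] flags=0000 CC?T → r1=0x48
[2] flags=0000 PL?T → r2=0xa2
[3] flags=0010 → (cmp)
[4] flags=0010 LE?F → skip
[5] flags=0010 LS?F → skip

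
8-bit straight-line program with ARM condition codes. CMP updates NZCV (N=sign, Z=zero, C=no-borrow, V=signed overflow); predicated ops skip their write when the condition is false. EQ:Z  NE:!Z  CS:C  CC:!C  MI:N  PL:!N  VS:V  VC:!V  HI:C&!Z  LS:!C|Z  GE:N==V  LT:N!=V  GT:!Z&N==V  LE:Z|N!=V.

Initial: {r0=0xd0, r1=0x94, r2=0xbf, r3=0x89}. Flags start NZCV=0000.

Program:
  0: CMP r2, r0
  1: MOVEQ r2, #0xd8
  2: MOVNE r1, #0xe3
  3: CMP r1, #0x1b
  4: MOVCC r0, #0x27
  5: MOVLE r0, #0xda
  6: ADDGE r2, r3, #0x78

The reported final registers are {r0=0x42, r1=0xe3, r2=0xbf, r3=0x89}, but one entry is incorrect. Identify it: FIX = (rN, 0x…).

FIX = (r0, 0xda)

[0] flags=1000 → (cmp)
[1] flags=1000 EQ?F → skip
[2] flags=1000 NE?T → r1=0xe3
[3] flags=1010 → (cmp)
[4] flags=1010 CC?F → skip
[5] flags=1010 LE?T → r0=0xda
[6] flags=1010 GE?F → skip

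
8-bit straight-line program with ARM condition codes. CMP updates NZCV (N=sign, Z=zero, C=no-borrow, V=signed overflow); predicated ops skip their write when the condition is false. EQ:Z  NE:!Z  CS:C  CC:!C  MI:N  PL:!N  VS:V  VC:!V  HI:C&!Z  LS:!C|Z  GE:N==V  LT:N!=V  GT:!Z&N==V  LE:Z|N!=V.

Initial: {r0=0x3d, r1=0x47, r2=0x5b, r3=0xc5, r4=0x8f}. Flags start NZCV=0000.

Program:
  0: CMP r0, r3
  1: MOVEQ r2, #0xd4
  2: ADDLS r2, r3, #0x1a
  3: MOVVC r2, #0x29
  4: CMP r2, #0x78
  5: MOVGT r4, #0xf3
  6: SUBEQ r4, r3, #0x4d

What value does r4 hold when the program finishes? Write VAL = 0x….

0: ✓ CMP  NZCV=0000
1: · MOVEQ
2: ✓ ADDLS  r2←0xdf
3: ✓ MOVVC  r2←0x29
4: ✓ CMP  NZCV=1000
5: · MOVGT
6: · SUBEQ

VAL = 0x8f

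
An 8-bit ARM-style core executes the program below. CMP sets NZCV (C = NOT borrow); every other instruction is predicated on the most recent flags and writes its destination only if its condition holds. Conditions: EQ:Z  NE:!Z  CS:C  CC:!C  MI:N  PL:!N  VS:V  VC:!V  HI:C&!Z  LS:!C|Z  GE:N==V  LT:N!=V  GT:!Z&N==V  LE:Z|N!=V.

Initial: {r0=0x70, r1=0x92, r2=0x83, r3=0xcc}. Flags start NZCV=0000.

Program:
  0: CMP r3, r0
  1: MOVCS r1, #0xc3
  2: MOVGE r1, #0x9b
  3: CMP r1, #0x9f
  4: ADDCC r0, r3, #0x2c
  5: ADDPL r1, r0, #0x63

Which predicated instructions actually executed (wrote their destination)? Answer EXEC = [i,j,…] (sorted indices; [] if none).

[0] flags=0011 → (cmp)
[1] flags=0011 CS?T → r1=0xc3
[2] flags=0011 GE?F → skip
[3] flags=0010 → (cmp)
[4] flags=0010 CC?F → skip
[5] flags=0010 PL?T → r1=0xd3

EXEC = [1,5]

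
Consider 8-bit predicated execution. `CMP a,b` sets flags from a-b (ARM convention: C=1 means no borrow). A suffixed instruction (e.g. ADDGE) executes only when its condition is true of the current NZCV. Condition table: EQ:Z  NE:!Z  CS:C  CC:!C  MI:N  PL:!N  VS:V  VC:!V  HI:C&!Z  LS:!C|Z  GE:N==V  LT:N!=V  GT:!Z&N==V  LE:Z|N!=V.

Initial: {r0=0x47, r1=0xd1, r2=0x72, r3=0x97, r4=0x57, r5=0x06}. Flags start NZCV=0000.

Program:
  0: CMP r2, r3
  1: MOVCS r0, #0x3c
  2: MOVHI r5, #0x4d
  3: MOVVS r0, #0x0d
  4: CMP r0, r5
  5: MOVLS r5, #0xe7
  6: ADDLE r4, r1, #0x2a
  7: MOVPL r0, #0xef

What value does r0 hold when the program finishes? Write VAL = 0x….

0: ✓ CMP  NZCV=1001
1: · MOVCS
2: · MOVHI
3: ✓ MOVVS  r0←0x0d
4: ✓ CMP  NZCV=0010
5: · MOVLS
6: · ADDLE
7: ✓ MOVPL  r0←0xef

VAL = 0xef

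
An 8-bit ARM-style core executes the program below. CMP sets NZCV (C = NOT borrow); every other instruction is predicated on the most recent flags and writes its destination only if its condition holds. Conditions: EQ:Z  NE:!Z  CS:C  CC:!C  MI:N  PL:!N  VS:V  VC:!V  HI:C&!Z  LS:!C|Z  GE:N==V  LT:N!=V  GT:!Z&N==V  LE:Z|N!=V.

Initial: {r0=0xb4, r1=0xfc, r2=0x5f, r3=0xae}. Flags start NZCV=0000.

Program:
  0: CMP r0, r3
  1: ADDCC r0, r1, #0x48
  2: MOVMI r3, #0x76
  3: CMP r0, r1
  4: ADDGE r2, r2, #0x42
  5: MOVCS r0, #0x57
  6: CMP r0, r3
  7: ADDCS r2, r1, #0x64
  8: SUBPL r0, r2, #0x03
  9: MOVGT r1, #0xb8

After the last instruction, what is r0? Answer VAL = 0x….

0: ✓ CMP  NZCV=0010
1: · ADDCC
2: · MOVMI
3: ✓ CMP  NZCV=1000
4: · ADDGE
5: · MOVCS
6: ✓ CMP  NZCV=0010
7: ✓ ADDCS  r2←0x60
8: ✓ SUBPL  r0←0x5d
9: ✓ MOVGT  r1←0xb8

VAL = 0x5d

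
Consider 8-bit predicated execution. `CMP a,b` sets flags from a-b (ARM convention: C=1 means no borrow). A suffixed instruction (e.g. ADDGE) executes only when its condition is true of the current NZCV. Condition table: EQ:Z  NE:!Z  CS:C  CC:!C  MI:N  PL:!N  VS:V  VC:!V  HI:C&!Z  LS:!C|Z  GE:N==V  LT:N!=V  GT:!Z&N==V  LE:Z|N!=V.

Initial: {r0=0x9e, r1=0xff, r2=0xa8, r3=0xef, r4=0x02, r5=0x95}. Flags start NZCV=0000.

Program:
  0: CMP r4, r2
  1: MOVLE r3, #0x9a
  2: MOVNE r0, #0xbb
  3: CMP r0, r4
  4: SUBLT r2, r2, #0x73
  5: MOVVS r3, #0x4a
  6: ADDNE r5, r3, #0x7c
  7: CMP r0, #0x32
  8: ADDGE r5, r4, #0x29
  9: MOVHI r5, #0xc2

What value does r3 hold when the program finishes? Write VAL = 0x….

VAL = 0xef

[0] flags=0000 → (cmp)
[1] flags=0000 LE?F → skip
[2] flags=0000 NE?T → r0=0xbb
[3] flags=1010 → (cmp)
[4] flags=1010 LT?T → r2=0x35
[5] flags=1010 VS?F → skip
[6] flags=1010 NE?T → r5=0x6b
[7] flags=1010 → (cmp)
[8] flags=1010 GE?F → skip
[9] flags=1010 HI?T → r5=0xc2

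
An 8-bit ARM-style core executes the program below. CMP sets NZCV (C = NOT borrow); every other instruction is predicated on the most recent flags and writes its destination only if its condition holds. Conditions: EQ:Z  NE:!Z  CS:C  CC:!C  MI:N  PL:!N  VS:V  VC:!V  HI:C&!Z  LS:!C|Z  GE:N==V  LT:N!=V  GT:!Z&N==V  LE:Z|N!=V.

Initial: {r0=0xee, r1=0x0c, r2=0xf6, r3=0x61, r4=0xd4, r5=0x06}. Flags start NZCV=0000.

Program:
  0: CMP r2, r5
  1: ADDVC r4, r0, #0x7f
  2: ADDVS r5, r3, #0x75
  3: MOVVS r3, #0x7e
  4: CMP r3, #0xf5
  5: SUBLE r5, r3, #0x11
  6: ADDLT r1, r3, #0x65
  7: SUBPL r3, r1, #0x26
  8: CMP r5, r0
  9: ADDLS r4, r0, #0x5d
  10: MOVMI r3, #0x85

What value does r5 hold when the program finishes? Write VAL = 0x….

VAL = 0x06

[0] flags=1010 → (cmp)
[1] flags=1010 VC?T → r4=0x6d
[2] flags=1010 VS?F → skip
[3] flags=1010 VS?F → skip
[4] flags=0000 → (cmp)
[5] flags=0000 LE?F → skip
[6] flags=0000 LT?F → skip
[7] flags=0000 PL?T → r3=0xe6
[8] flags=0000 → (cmp)
[9] flags=0000 LS?T → r4=0x4b
[10] flags=0000 MI?F → skip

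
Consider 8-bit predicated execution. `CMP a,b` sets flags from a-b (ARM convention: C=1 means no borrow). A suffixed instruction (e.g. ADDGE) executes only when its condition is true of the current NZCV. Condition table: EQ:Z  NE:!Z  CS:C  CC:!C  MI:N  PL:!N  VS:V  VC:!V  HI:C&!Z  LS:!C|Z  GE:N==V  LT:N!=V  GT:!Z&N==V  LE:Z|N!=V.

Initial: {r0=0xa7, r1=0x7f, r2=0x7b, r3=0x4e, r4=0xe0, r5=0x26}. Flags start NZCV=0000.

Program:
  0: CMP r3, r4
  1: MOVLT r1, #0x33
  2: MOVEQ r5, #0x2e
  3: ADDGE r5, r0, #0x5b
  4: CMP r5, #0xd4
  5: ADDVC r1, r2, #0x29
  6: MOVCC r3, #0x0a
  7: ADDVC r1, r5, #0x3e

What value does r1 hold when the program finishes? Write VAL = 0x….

0: ✓ CMP  NZCV=0000
1: · MOVLT
2: · MOVEQ
3: ✓ ADDGE  r5←0x02
4: ✓ CMP  NZCV=0000
5: ✓ ADDVC  r1←0xa4
6: ✓ MOVCC  r3←0x0a
7: ✓ ADDVC  r1←0x40

VAL = 0x40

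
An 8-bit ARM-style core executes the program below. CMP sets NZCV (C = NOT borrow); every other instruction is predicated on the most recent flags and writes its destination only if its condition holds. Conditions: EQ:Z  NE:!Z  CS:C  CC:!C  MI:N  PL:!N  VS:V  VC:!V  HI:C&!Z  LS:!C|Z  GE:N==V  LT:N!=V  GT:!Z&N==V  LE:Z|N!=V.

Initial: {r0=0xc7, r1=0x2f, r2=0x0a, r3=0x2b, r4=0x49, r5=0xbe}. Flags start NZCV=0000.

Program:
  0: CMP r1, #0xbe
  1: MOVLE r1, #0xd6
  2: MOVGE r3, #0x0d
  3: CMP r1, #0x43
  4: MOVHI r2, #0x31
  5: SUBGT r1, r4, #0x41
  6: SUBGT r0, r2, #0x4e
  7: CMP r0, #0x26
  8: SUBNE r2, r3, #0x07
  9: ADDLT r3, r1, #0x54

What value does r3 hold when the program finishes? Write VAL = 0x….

[0] flags=0000 → (cmp)
[1] flags=0000 LE?F → skip
[2] flags=0000 GE?T → r3=0x0d
[3] flags=1000 → (cmp)
[4] flags=1000 HI?F → skip
[5] flags=1000 GT?F → skip
[6] flags=1000 GT?F → skip
[7] flags=1010 → (cmp)
[8] flags=1010 NE?T → r2=0x06
[9] flags=1010 LT?T → r3=0x83

VAL = 0x83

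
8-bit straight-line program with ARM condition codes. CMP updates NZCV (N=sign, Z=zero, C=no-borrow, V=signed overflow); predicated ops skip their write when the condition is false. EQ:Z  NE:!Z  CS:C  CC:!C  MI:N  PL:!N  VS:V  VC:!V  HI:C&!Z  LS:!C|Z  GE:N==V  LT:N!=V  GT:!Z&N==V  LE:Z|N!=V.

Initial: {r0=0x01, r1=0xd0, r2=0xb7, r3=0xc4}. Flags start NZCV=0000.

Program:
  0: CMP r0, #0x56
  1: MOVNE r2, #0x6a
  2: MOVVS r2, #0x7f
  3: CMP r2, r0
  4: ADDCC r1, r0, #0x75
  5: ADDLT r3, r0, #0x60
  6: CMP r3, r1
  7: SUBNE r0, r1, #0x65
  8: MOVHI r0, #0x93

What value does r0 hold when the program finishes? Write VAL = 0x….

VAL = 0x6b

[0] flags=1000 → (cmp)
[1] flags=1000 NE?T → r2=0x6a
[2] flags=1000 VS?F → skip
[3] flags=0010 → (cmp)
[4] flags=0010 CC?F → skip
[5] flags=0010 LT?F → skip
[6] flags=1000 → (cmp)
[7] flags=1000 NE?T → r0=0x6b
[8] flags=1000 HI?F → skip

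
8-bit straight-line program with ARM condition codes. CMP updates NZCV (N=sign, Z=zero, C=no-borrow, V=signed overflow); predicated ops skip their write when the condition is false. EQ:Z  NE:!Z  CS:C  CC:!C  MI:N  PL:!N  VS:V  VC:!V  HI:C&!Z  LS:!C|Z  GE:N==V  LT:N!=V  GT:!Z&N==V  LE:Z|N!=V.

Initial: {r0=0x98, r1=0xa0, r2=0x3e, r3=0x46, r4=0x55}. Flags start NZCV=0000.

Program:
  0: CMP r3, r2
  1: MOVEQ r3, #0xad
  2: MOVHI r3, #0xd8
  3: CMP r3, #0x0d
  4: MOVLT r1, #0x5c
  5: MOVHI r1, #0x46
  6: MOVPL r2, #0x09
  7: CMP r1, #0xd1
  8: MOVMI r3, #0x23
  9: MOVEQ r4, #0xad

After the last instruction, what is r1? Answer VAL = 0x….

0: ✓ CMP  NZCV=0010
1: · MOVEQ
2: ✓ MOVHI  r3←0xd8
3: ✓ CMP  NZCV=1010
4: ✓ MOVLT  r1←0x5c
5: ✓ MOVHI  r1←0x46
6: · MOVPL
7: ✓ CMP  NZCV=0000
8: · MOVMI
9: · MOVEQ

VAL = 0x46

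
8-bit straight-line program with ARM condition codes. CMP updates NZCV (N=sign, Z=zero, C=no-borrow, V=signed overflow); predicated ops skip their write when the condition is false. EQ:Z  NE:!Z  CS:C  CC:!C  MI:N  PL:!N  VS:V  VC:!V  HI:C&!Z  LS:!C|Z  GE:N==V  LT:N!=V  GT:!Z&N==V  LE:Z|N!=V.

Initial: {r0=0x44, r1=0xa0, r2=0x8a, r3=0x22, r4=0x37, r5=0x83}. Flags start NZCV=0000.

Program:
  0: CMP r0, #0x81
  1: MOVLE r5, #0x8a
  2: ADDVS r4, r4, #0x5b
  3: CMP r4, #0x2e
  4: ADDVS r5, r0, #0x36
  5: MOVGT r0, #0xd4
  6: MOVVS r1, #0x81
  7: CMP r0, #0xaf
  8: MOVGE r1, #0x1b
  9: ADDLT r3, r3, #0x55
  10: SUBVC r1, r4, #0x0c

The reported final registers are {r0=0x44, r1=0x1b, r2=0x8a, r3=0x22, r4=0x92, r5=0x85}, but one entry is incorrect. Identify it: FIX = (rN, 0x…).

[0] flags=1001 → (cmp)
[1] flags=1001 LE?F → skip
[2] flags=1001 VS?T → r4=0x92
[3] flags=0011 → (cmp)
[4] flags=0011 VS?T → r5=0x7a
[5] flags=0011 GT?F → skip
[6] flags=0011 VS?T → r1=0x81
[7] flags=1001 → (cmp)
[8] flags=1001 GE?T → r1=0x1b
[9] flags=1001 LT?F → skip
[10] flags=1001 VC?F → skip

FIX = (r5, 0x7a)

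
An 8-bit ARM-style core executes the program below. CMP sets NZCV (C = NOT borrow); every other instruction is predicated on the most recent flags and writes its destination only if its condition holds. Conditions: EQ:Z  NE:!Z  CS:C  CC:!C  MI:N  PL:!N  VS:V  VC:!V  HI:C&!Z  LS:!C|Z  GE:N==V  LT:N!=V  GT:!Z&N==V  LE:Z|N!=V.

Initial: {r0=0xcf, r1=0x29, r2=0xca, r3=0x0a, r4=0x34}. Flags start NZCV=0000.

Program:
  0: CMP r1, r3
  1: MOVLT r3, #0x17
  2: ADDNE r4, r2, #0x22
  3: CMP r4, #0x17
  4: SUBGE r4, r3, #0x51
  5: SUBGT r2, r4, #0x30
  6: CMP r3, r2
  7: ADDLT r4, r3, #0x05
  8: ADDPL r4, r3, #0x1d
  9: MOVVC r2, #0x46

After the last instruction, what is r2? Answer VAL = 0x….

VAL = 0x46

[0] flags=0010 → (cmp)
[1] flags=0010 LT?F → skip
[2] flags=0010 NE?T → r4=0xec
[3] flags=1010 → (cmp)
[4] flags=1010 GE?F → skip
[5] flags=1010 GT?F → skip
[6] flags=0000 → (cmp)
[7] flags=0000 LT?F → skip
[8] flags=0000 PL?T → r4=0x27
[9] flags=0000 VC?T → r2=0x46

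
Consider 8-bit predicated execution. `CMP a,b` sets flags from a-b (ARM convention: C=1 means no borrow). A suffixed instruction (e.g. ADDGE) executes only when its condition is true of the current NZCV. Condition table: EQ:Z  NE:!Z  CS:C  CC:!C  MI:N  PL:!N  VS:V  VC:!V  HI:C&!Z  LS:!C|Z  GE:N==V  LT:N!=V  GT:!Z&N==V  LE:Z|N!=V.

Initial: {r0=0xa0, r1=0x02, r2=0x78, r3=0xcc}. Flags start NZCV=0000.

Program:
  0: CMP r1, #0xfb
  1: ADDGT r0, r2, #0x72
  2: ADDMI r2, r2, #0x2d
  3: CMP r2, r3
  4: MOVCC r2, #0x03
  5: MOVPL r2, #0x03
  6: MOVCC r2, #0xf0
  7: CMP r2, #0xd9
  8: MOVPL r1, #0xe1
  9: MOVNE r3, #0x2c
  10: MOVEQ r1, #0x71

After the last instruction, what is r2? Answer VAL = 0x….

VAL = 0xf0

0: ✓ CMP  NZCV=0000
1: ✓ ADDGT  r0←0xea
2: · ADDMI
3: ✓ CMP  NZCV=1001
4: ✓ MOVCC  r2←0x03
5: · MOVPL
6: ✓ MOVCC  r2←0xf0
7: ✓ CMP  NZCV=0010
8: ✓ MOVPL  r1←0xe1
9: ✓ MOVNE  r3←0x2c
10: · MOVEQ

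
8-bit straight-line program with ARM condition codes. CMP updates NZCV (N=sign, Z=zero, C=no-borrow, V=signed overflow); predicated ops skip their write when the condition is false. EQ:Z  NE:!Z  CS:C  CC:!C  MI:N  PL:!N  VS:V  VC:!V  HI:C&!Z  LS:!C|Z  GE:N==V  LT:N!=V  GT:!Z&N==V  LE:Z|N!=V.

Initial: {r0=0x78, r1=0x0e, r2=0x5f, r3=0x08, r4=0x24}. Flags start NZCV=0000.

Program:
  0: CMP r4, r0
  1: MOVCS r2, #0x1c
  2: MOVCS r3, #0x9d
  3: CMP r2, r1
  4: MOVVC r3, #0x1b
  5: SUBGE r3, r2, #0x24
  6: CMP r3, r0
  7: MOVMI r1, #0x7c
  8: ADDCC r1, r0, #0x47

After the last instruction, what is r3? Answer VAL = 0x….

0: ✓ CMP  NZCV=1000
1: · MOVCS
2: · MOVCS
3: ✓ CMP  NZCV=0010
4: ✓ MOVVC  r3←0x1b
5: ✓ SUBGE  r3←0x3b
6: ✓ CMP  NZCV=1000
7: ✓ MOVMI  r1←0x7c
8: ✓ ADDCC  r1←0xbf

VAL = 0x3b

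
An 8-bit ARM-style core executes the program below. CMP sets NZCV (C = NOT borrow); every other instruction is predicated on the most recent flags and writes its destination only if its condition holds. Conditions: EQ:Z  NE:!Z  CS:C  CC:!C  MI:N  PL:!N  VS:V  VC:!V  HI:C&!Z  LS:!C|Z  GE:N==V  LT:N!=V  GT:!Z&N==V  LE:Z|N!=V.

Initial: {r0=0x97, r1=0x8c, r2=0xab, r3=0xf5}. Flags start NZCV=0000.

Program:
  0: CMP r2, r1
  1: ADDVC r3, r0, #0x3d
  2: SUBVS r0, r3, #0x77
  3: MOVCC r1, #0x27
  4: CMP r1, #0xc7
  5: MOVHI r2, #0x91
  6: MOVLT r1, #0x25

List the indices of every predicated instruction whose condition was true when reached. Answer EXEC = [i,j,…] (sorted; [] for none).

0: ✓ CMP  NZCV=0010
1: ✓ ADDVC  r3←0xd4
2: · SUBVS
3: · MOVCC
4: ✓ CMP  NZCV=1000
5: · MOVHI
6: ✓ MOVLT  r1←0x25

EXEC = [1,6]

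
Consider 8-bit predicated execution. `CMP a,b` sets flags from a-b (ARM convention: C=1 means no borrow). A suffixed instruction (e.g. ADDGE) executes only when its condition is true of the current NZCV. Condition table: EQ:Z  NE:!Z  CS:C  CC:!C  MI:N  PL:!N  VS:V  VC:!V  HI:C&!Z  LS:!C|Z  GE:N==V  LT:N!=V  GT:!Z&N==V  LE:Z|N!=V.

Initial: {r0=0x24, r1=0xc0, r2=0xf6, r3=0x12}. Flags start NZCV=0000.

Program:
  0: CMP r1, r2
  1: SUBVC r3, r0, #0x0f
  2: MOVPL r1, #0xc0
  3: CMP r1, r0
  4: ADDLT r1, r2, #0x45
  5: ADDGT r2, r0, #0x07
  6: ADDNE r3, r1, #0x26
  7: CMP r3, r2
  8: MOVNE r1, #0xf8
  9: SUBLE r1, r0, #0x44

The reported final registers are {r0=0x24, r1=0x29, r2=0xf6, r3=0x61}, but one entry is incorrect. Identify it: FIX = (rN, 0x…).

[0] flags=1000 → (cmp)
[1] flags=1000 VC?T → r3=0x15
[2] flags=1000 PL?F → skip
[3] flags=1010 → (cmp)
[4] flags=1010 LT?T → r1=0x3b
[5] flags=1010 GT?F → skip
[6] flags=1010 NE?T → r3=0x61
[7] flags=0000 → (cmp)
[8] flags=0000 NE?T → r1=0xf8
[9] flags=0000 LE?F → skip

FIX = (r1, 0xf8)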